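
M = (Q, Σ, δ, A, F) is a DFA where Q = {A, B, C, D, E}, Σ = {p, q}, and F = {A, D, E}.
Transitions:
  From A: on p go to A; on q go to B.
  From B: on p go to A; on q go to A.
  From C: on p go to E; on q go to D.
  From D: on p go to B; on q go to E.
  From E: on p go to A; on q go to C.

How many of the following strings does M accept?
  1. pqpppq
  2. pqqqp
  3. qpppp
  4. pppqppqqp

3

pqpppq: rejected
pqqqp: accepted
qpppp: accepted
pppqppqqp: accepted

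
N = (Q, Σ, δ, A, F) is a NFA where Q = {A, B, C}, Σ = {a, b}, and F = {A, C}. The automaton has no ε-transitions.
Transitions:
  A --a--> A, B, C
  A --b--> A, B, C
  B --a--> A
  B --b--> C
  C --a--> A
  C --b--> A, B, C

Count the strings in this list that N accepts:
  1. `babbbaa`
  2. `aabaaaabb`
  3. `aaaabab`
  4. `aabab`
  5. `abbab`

5

`babbbaa`: accepted
`aabaaaabb`: accepted
`aaaabab`: accepted
`aabab`: accepted
`abbab`: accepted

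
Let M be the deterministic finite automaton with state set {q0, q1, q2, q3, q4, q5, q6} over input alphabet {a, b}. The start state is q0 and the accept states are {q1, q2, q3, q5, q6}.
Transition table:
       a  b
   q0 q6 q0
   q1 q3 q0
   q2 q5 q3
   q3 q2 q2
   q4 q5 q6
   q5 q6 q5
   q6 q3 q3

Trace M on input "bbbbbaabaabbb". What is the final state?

q3

q0 --b--> q0
q0 --b--> q0
q0 --b--> q0
q0 --b--> q0
q0 --b--> q0
q0 --a--> q6
q6 --a--> q3
q3 --b--> q2
q2 --a--> q5
q5 --a--> q6
q6 --b--> q3
q3 --b--> q2
q2 --b--> q3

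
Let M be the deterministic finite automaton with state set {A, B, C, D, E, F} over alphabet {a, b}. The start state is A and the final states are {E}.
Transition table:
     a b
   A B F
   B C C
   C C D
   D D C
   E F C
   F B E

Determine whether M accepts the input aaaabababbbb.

A --a--> B
B --a--> C
C --a--> C
C --a--> C
C --b--> D
D --a--> D
D --b--> C
C --a--> C
C --b--> D
D --b--> C
C --b--> D
D --b--> C
End in state C, which is not an accepting state.

rejected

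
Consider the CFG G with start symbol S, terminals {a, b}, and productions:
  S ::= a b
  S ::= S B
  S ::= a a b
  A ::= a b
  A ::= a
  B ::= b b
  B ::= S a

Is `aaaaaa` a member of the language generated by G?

no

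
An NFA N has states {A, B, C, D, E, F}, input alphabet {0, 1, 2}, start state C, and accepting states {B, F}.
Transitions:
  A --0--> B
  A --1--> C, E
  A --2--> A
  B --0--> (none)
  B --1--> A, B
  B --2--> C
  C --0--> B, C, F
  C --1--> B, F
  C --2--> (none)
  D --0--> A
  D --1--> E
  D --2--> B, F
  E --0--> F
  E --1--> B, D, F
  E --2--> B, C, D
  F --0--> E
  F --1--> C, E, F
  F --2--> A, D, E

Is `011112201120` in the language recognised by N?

Start: {C}
read 0: {B, C, F}
read 1: {A, B, C, E, F}
read 1: {A, B, C, D, E, F}
read 1: {A, B, C, D, E, F}
read 1: {A, B, C, D, E, F}
read 2: {A, B, C, D, E, F}
read 2: {A, B, C, D, E, F}
read 0: {A, B, C, E, F}
read 1: {A, B, C, D, E, F}
read 1: {A, B, C, D, E, F}
read 2: {A, B, C, D, E, F}
read 0: {A, B, C, E, F}
Reachable ∩ accepting = {B, F} — nonempty.

accepted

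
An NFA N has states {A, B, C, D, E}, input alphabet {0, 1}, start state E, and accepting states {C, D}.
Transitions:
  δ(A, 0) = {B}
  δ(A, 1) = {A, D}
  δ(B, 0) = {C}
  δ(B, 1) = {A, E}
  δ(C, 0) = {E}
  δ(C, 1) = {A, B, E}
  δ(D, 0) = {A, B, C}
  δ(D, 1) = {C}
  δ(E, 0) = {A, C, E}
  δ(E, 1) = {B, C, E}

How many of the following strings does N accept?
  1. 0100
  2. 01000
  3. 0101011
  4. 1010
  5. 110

5

0100: accepted
01000: accepted
0101011: accepted
1010: accepted
110: accepted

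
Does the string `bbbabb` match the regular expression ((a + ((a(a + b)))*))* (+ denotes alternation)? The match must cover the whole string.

no

bbbabb cannot be split into zero or more pieces each matching (a+((a(a+b)))*).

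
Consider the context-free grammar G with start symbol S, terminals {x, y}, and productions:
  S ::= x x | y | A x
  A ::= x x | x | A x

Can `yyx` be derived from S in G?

no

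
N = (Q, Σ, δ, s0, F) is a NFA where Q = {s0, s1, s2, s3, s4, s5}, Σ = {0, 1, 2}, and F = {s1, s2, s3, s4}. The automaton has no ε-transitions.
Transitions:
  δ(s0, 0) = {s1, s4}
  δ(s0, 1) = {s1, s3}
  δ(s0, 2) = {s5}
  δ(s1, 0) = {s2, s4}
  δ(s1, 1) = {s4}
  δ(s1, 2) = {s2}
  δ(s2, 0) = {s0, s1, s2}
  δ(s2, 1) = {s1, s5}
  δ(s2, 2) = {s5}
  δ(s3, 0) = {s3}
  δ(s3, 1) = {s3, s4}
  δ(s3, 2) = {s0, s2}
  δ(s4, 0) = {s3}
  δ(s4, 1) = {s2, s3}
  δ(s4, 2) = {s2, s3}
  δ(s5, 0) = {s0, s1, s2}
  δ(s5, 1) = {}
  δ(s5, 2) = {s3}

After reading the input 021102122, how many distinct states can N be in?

Start: {s0}
read 0: {s1, s4}
read 2: {s2, s3}
read 1: {s1, s3, s4, s5}
read 1: {s2, s3, s4}
read 0: {s0, s1, s2, s3}
read 2: {s0, s2, s5}
read 1: {s1, s3, s5}
read 2: {s0, s2, s3}
read 2: {s0, s2, s5}
Final reachable set {s0, s2, s5} has 3 states.

3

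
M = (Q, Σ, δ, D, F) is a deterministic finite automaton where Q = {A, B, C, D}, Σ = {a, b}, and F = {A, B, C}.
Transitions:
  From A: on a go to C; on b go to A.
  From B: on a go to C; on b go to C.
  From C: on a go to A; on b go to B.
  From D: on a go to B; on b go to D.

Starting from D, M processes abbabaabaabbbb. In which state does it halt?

A

D --a--> B
B --b--> C
C --b--> B
B --a--> C
C --b--> B
B --a--> C
C --a--> A
A --b--> A
A --a--> C
C --a--> A
A --b--> A
A --b--> A
A --b--> A
A --b--> A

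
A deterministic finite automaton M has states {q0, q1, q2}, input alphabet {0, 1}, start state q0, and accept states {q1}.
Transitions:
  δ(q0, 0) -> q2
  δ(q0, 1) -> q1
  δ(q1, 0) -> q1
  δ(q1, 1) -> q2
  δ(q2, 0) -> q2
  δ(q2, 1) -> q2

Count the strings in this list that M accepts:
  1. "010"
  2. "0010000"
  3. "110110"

0

"010": rejected
"0010000": rejected
"110110": rejected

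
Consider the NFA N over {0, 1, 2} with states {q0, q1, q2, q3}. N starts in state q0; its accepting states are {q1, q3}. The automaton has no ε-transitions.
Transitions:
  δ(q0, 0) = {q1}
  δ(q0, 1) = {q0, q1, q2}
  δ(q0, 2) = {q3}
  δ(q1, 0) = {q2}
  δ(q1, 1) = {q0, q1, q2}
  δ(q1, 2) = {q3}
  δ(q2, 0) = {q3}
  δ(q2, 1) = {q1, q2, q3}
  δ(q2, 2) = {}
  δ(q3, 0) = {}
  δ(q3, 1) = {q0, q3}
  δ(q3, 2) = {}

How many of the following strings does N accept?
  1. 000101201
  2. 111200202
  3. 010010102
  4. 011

2

000101201: rejected
111200202: rejected
010010102: accepted
011: accepted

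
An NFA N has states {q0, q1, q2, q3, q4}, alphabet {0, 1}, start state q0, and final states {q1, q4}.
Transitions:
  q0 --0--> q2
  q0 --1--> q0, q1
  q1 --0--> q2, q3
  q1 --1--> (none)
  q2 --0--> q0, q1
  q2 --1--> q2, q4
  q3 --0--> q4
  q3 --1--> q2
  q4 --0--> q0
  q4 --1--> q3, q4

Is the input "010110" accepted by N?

Start: {q0}
read 0: {q2}
read 1: {q2, q4}
read 0: {q0, q1}
read 1: {q0, q1}
read 1: {q0, q1}
read 0: {q2, q3}
Reachable ∩ accepting = {} — empty.

rejected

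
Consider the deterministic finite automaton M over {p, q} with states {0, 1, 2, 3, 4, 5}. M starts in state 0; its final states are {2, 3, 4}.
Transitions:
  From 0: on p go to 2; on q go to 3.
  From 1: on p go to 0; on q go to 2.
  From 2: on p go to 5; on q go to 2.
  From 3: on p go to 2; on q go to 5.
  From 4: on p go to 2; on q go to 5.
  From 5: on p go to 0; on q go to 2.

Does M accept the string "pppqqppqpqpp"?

rejected

0 --p--> 2
2 --p--> 5
5 --p--> 0
0 --q--> 3
3 --q--> 5
5 --p--> 0
0 --p--> 2
2 --q--> 2
2 --p--> 5
5 --q--> 2
2 --p--> 5
5 --p--> 0
End in state 0, which is not an accepting state.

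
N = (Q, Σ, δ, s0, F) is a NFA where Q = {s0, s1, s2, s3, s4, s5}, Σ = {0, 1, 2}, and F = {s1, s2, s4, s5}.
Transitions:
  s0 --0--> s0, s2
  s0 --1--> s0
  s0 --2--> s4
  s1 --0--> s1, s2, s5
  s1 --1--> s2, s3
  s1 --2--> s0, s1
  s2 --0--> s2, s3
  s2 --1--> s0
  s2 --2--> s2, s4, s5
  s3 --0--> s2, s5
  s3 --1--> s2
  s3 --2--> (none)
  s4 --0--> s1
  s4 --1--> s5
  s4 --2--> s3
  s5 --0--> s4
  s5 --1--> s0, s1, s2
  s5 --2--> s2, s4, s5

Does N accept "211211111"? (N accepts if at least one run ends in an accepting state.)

Start: {s0}
read 2: {s4}
read 1: {s5}
read 1: {s0, s1, s2}
read 2: {s0, s1, s2, s4, s5}
read 1: {s0, s1, s2, s3, s5}
read 1: {s0, s1, s2, s3}
read 1: {s0, s2, s3}
read 1: {s0, s2}
read 1: {s0}
Reachable ∩ accepting = {} — empty.

rejected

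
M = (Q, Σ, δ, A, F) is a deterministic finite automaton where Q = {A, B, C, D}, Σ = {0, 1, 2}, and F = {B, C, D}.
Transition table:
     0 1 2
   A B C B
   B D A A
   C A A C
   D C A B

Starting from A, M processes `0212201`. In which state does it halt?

A --0--> B
B --2--> A
A --1--> C
C --2--> C
C --2--> C
C --0--> A
A --1--> C

C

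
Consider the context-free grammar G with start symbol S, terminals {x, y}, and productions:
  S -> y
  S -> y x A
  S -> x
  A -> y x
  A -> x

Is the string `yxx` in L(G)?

S ⇒ yxA ⇒ yxx

yes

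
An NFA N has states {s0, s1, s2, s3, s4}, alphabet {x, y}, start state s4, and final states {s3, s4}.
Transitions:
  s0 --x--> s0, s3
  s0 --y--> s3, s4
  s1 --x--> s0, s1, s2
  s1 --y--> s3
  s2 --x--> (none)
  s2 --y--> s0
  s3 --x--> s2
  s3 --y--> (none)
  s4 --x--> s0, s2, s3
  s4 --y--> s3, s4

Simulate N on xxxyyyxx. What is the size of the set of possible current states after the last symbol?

Start: {s4}
read x: {s0, s2, s3}
read x: {s0, s2, s3}
read x: {s0, s2, s3}
read y: {s0, s3, s4}
read y: {s3, s4}
read y: {s3, s4}
read x: {s0, s2, s3}
read x: {s0, s2, s3}
Final reachable set {s0, s2, s3} has 3 states.

3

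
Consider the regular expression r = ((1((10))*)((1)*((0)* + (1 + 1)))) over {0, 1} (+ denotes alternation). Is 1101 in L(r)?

Split as 110·1: (1((10))*) matches 110 and ((1)*((0)*+(1+1))) matches 1.

yes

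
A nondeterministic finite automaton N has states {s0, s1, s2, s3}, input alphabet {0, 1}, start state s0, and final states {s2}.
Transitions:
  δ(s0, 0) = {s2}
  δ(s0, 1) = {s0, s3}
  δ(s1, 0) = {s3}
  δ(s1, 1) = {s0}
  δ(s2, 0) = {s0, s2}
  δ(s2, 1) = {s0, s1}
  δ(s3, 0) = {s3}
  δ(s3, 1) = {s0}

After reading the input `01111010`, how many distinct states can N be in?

Start: {s0}
read 0: {s2}
read 1: {s0, s1}
read 1: {s0, s3}
read 1: {s0, s3}
read 1: {s0, s3}
read 0: {s2, s3}
read 1: {s0, s1}
read 0: {s2, s3}
Final reachable set {s2, s3} has 2 states.

2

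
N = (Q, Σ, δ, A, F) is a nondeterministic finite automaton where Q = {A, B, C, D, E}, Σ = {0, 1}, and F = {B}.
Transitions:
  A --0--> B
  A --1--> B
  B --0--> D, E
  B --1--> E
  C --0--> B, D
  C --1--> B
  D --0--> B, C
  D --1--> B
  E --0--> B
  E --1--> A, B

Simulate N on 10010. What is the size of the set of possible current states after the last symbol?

Start: {A}
read 1: {B}
read 0: {D, E}
read 0: {B, C}
read 1: {B, E}
read 0: {B, D, E}
Final reachable set {B, D, E} has 3 states.

3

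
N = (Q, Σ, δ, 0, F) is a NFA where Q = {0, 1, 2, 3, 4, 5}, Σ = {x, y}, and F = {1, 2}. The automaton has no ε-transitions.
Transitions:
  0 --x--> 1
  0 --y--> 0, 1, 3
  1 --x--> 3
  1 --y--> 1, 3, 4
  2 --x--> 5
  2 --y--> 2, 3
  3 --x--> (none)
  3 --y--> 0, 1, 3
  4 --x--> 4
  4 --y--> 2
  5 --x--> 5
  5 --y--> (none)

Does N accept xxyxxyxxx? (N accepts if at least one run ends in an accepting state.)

rejected

Start: {0}
read x: {1}
read x: {3}
read y: {0, 1, 3}
read x: {1, 3}
read x: {3}
read y: {0, 1, 3}
read x: {1, 3}
read x: {3}
read x: {}
Reachable ∩ accepting = {} — empty.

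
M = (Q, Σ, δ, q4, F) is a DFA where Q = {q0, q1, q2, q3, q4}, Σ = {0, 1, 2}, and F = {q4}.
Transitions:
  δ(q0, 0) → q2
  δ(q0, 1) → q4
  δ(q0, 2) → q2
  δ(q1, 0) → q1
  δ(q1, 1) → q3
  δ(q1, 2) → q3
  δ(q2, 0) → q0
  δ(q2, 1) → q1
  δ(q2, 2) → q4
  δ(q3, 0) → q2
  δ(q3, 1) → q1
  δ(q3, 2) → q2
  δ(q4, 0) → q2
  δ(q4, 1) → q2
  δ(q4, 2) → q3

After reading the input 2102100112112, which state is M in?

q4 --2--> q3
q3 --1--> q1
q1 --0--> q1
q1 --2--> q3
q3 --1--> q1
q1 --0--> q1
q1 --0--> q1
q1 --1--> q3
q3 --1--> q1
q1 --2--> q3
q3 --1--> q1
q1 --1--> q3
q3 --2--> q2

q2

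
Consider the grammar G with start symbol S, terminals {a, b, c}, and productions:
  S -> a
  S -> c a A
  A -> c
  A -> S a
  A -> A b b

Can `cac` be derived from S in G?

S ⇒ caA ⇒ cac

yes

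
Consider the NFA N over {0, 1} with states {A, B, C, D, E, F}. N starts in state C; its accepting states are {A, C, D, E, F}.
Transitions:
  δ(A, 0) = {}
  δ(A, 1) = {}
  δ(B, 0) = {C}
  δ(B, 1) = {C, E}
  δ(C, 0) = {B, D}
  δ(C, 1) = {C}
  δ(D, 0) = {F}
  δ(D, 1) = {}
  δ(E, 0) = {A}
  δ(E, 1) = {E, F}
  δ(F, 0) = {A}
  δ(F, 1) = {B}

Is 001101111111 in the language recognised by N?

Start: {C}
read 0: {B, D}
read 0: {C, F}
read 1: {B, C}
read 1: {C, E}
read 0: {A, B, D}
read 1: {C, E}
read 1: {C, E, F}
read 1: {B, C, E, F}
read 1: {B, C, E, F}
read 1: {B, C, E, F}
read 1: {B, C, E, F}
read 1: {B, C, E, F}
Reachable ∩ accepting = {C, E, F} — nonempty.

accepted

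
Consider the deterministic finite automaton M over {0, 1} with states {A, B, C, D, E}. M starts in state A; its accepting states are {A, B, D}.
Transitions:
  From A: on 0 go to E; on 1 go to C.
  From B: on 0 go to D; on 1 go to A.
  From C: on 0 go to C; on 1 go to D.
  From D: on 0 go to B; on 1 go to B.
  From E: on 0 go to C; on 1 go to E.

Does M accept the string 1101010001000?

accepted

A --1--> C
C --1--> D
D --0--> B
B --1--> A
A --0--> E
E --1--> E
E --0--> C
C --0--> C
C --0--> C
C --1--> D
D --0--> B
B --0--> D
D --0--> B
End in state B, which is an accepting state.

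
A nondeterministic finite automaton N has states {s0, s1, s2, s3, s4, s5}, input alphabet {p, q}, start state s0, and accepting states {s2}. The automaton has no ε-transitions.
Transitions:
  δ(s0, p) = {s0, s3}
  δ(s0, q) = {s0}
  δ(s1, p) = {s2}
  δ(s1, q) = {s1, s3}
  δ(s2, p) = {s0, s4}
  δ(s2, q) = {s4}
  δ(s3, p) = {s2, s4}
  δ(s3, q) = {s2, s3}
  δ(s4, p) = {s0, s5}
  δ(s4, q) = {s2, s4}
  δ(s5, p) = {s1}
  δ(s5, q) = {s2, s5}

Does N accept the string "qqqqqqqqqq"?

Start: {s0}
read q: {s0}
read q: {s0}
read q: {s0}
read q: {s0}
read q: {s0}
read q: {s0}
read q: {s0}
read q: {s0}
read q: {s0}
read q: {s0}
Reachable ∩ accepting = {} — empty.

rejected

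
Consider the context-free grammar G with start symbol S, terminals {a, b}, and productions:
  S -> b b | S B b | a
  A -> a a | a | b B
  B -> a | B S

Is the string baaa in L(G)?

no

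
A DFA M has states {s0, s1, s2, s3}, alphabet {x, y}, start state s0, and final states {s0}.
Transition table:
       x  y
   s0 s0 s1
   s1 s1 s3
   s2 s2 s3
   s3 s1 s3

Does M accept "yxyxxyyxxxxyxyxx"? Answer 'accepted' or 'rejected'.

s0 --y--> s1
s1 --x--> s1
s1 --y--> s3
s3 --x--> s1
s1 --x--> s1
s1 --y--> s3
s3 --y--> s3
s3 --x--> s1
s1 --x--> s1
s1 --x--> s1
s1 --x--> s1
s1 --y--> s3
s3 --x--> s1
s1 --y--> s3
s3 --x--> s1
s1 --x--> s1
End in state s1, which is not an accepting state.

rejected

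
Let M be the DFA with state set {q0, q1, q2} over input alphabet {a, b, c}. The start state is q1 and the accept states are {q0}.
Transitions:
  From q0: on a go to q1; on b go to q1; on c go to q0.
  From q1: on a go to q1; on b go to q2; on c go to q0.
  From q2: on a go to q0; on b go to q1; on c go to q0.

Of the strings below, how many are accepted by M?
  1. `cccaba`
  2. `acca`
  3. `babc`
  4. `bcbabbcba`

`cccaba`: accepted
`acca`: rejected
`babc`: accepted
`bcbabbcba`: rejected

2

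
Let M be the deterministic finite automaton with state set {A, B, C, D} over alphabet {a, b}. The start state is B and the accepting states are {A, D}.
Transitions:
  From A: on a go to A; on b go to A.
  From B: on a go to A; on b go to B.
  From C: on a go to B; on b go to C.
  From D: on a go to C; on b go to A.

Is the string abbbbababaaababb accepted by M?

B --a--> A
A --b--> A
A --b--> A
A --b--> A
A --b--> A
A --a--> A
A --b--> A
A --a--> A
A --b--> A
A --a--> A
A --a--> A
A --a--> A
A --b--> A
A --a--> A
A --b--> A
A --b--> A
End in state A, which is an accepting state.

accepted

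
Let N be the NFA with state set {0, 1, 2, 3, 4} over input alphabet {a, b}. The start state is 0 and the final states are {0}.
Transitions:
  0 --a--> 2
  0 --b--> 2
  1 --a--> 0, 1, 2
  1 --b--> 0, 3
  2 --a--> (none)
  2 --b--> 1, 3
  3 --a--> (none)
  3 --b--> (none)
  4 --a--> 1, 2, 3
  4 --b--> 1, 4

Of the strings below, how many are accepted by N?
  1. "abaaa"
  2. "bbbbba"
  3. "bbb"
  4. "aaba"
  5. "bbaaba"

"abaaa": accepted
"bbbbba": accepted
"bbb": accepted
"aaba": rejected
"bbaaba": accepted

4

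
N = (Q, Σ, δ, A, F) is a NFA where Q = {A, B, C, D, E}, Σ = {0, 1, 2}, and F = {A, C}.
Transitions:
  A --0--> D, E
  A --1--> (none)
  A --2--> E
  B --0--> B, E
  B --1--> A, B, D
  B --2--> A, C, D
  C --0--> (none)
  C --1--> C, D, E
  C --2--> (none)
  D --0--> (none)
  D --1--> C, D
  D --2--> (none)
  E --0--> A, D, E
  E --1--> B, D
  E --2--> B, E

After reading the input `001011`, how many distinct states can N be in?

Start: {A}
read 0: {D, E}
read 0: {A, D, E}
read 1: {B, C, D}
read 0: {B, E}
read 1: {A, B, D}
read 1: {A, B, C, D}
Final reachable set {A, B, C, D} has 4 states.

4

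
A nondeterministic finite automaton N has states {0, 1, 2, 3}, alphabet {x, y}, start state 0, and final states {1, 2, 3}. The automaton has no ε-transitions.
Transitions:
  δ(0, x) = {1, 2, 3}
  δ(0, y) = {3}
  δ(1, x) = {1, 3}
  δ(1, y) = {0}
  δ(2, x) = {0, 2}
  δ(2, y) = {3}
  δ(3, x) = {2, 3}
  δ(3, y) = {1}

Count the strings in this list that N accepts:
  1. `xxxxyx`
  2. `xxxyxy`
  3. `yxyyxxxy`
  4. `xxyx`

`xxxxyx`: accepted
`xxxyxy`: accepted
`yxyyxxxy`: accepted
`xxyx`: accepted

4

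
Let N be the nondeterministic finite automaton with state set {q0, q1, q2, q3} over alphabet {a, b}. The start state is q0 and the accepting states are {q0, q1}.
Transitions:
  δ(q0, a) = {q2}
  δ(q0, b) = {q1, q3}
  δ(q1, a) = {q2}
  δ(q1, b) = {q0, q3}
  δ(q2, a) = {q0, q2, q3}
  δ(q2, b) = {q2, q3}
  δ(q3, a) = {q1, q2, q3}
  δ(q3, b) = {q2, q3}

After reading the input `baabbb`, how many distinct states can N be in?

4

Start: {q0}
read b: {q1, q3}
read a: {q1, q2, q3}
read a: {q0, q1, q2, q3}
read b: {q0, q1, q2, q3}
read b: {q0, q1, q2, q3}
read b: {q0, q1, q2, q3}
Final reachable set {q0, q1, q2, q3} has 4 states.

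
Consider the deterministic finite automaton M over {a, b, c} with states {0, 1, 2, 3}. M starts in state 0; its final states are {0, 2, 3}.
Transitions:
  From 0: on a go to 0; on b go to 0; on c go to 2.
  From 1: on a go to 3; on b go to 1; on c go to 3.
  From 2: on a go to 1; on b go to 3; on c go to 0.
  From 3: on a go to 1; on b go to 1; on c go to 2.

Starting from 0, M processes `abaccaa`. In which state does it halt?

0 --a--> 0
0 --b--> 0
0 --a--> 0
0 --c--> 2
2 --c--> 0
0 --a--> 0
0 --a--> 0

0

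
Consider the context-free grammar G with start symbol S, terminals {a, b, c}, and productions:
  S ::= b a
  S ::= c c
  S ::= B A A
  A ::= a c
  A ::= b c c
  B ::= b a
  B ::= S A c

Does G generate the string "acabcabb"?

no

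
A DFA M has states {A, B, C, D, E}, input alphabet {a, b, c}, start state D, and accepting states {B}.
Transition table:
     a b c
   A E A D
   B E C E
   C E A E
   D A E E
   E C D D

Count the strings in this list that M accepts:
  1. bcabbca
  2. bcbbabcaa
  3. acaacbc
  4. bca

bcabbca: rejected
bcbbabcaa: rejected
acaacbc: rejected
bca: rejected

0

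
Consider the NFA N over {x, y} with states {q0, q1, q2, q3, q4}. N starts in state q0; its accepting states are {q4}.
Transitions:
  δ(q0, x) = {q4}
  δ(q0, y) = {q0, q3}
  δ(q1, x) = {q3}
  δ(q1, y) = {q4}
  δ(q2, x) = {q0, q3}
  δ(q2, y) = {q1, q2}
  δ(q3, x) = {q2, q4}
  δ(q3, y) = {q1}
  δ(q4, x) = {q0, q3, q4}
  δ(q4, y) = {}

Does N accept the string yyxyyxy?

rejected

Start: {q0}
read y: {q0, q3}
read y: {q0, q1, q3}
read x: {q2, q3, q4}
read y: {q1, q2}
read y: {q1, q2, q4}
read x: {q0, q3, q4}
read y: {q0, q1, q3}
Reachable ∩ accepting = {} — empty.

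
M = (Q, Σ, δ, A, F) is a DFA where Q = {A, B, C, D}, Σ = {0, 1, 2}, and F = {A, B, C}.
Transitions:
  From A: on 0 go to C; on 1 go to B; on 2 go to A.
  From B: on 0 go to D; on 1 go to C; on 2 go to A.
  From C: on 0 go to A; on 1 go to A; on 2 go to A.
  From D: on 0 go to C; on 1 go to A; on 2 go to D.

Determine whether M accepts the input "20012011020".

accepted

A --2--> A
A --0--> C
C --0--> A
A --1--> B
B --2--> A
A --0--> C
C --1--> A
A --1--> B
B --0--> D
D --2--> D
D --0--> C
End in state C, which is an accepting state.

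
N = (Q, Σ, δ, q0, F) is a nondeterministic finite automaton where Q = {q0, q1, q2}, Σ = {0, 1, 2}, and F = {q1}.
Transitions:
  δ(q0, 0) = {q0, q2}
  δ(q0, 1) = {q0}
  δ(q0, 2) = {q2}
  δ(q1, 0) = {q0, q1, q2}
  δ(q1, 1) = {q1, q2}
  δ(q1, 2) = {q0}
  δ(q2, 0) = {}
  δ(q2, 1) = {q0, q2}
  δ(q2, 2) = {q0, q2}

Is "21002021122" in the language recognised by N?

rejected

Start: {q0}
read 2: {q2}
read 1: {q0, q2}
read 0: {q0, q2}
read 0: {q0, q2}
read 2: {q0, q2}
read 0: {q0, q2}
read 2: {q0, q2}
read 1: {q0, q2}
read 1: {q0, q2}
read 2: {q0, q2}
read 2: {q0, q2}
Reachable ∩ accepting = {} — empty.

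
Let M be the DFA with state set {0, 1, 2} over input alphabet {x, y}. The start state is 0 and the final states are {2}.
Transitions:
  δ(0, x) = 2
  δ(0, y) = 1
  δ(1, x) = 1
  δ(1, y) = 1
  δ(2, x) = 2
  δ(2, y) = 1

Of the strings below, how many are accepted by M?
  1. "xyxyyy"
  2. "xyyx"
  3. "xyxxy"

0

"xyxyyy": rejected
"xyyx": rejected
"xyxxy": rejected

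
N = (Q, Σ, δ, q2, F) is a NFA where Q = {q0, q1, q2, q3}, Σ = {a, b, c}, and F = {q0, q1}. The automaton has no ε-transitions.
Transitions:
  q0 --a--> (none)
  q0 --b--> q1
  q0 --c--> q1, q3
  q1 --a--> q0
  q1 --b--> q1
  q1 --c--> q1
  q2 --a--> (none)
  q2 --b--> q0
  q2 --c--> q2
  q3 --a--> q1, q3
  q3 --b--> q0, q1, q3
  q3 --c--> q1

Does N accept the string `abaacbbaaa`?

Start: {q2}
read a: {}
The reachable set is empty and stays empty for the remaining 9 symbols.
Reachable ∩ accepting = {} — empty.

rejected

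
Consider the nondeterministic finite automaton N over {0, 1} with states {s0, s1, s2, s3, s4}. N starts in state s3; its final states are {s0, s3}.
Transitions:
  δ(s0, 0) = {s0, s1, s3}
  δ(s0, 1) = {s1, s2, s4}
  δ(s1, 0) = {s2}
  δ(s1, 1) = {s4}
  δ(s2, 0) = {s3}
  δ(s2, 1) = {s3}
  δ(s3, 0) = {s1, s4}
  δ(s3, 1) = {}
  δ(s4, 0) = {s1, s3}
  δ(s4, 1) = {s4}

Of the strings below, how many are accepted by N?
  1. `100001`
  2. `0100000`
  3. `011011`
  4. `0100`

1

`100001`: rejected
`0100000`: accepted
`011011`: rejected
`0100`: rejected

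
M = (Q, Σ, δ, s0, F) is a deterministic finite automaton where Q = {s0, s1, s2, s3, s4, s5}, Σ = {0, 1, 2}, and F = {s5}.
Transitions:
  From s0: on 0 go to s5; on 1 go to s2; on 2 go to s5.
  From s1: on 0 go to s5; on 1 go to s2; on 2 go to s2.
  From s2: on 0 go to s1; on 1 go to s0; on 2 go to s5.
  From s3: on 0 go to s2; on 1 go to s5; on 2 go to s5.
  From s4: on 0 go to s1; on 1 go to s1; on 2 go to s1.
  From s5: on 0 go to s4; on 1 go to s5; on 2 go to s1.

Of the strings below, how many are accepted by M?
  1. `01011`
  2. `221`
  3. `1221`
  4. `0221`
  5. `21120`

`01011`: rejected
`221`: rejected
`1221`: rejected
`0221`: rejected
`21120`: accepted

1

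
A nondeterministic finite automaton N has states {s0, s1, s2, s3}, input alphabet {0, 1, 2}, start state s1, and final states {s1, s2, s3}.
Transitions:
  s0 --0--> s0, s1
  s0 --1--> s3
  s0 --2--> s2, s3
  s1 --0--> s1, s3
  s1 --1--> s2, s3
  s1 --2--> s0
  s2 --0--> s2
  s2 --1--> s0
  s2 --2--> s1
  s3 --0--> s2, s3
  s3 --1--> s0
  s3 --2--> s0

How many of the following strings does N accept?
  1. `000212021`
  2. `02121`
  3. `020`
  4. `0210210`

`000212021`: accepted
`02121`: accepted
`020`: accepted
`0210210`: accepted

4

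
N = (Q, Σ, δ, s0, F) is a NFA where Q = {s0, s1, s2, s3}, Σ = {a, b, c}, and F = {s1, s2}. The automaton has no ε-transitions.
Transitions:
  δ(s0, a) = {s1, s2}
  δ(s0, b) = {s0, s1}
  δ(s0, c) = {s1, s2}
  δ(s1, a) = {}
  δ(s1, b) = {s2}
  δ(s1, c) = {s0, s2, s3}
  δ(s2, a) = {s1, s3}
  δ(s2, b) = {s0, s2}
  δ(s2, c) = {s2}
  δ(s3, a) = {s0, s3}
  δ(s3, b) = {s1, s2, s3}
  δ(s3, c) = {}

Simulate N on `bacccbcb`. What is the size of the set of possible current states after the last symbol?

4

Start: {s0}
read b: {s0, s1}
read a: {s1, s2}
read c: {s0, s2, s3}
read c: {s1, s2}
read c: {s0, s2, s3}
read b: {s0, s1, s2, s3}
read c: {s0, s1, s2, s3}
read b: {s0, s1, s2, s3}
Final reachable set {s0, s1, s2, s3} has 4 states.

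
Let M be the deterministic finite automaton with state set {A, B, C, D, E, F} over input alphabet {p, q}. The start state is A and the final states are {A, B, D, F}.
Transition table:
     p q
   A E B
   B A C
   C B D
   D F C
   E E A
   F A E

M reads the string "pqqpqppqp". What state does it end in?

E

A --p--> E
E --q--> A
A --q--> B
B --p--> A
A --q--> B
B --p--> A
A --p--> E
E --q--> A
A --p--> E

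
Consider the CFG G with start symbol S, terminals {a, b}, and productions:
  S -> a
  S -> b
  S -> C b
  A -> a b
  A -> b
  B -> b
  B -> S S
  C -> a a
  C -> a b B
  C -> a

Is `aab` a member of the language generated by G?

yes

S ⇒ Cb ⇒ aab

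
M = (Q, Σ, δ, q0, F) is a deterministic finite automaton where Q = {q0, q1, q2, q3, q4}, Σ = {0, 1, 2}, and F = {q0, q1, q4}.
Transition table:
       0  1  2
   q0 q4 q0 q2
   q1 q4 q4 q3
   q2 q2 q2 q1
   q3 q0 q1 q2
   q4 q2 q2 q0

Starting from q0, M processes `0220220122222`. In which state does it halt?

q0 --0--> q4
q4 --2--> q0
q0 --2--> q2
q2 --0--> q2
q2 --2--> q1
q1 --2--> q3
q3 --0--> q0
q0 --1--> q0
q0 --2--> q2
q2 --2--> q1
q1 --2--> q3
q3 --2--> q2
q2 --2--> q1

q1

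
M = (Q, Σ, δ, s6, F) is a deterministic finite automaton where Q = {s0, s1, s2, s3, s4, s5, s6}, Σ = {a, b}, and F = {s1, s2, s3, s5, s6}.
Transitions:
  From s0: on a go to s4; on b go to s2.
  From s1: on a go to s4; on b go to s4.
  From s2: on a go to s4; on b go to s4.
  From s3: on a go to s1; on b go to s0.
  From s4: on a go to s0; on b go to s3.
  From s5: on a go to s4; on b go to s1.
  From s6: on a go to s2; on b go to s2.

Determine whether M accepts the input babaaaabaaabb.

rejected

s6 --b--> s2
s2 --a--> s4
s4 --b--> s3
s3 --a--> s1
s1 --a--> s4
s4 --a--> s0
s0 --a--> s4
s4 --b--> s3
s3 --a--> s1
s1 --a--> s4
s4 --a--> s0
s0 --b--> s2
s2 --b--> s4
End in state s4, which is not an accepting state.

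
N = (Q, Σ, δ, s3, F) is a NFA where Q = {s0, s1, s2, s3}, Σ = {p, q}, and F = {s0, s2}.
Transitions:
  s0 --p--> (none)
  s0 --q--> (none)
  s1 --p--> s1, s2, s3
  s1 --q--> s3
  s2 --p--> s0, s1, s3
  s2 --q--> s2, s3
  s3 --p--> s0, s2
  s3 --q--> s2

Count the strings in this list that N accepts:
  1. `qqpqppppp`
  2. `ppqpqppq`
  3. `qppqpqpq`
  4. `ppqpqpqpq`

4

`qqpqppppp`: accepted
`ppqpqppq`: accepted
`qppqpqpq`: accepted
`ppqpqpqpq`: accepted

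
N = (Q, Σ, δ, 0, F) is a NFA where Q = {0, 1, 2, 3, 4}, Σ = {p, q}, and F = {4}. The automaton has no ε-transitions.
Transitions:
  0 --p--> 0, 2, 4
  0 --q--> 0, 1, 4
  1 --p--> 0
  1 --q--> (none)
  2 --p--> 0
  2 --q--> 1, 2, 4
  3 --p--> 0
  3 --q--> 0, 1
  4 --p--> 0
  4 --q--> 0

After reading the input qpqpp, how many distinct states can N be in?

Start: {0}
read q: {0, 1, 4}
read p: {0, 2, 4}
read q: {0, 1, 2, 4}
read p: {0, 2, 4}
read p: {0, 2, 4}
Final reachable set {0, 2, 4} has 3 states.

3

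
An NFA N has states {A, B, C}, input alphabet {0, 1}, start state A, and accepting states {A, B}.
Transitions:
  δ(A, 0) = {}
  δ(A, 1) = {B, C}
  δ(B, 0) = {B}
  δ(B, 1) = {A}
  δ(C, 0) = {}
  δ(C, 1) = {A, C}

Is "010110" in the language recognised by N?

Start: {A}
read 0: {}
The reachable set is empty and stays empty for the remaining 5 symbols.
Reachable ∩ accepting = {} — empty.

rejected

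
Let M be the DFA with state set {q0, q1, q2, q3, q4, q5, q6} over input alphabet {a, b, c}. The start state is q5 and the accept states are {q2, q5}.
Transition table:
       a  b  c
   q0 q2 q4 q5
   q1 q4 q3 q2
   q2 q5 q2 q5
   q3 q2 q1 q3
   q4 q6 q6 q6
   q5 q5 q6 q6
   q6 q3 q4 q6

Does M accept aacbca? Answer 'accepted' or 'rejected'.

rejected

q5 --a--> q5
q5 --a--> q5
q5 --c--> q6
q6 --b--> q4
q4 --c--> q6
q6 --a--> q3
End in state q3, which is not an accepting state.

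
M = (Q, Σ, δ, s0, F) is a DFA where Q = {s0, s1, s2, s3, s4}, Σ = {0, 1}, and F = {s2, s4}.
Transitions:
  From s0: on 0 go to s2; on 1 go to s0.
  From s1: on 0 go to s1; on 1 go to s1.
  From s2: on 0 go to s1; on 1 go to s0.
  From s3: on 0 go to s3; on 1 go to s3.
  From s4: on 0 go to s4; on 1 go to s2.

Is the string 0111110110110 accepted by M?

accepted

s0 --0--> s2
s2 --1--> s0
s0 --1--> s0
s0 --1--> s0
s0 --1--> s0
s0 --1--> s0
s0 --0--> s2
s2 --1--> s0
s0 --1--> s0
s0 --0--> s2
s2 --1--> s0
s0 --1--> s0
s0 --0--> s2
End in state s2, which is an accepting state.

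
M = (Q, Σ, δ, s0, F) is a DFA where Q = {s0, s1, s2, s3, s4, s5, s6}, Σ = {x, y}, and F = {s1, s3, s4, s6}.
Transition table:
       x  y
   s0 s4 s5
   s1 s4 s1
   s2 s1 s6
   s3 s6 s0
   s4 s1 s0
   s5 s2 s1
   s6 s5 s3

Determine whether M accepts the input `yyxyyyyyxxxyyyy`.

s0 --y--> s5
s5 --y--> s1
s1 --x--> s4
s4 --y--> s0
s0 --y--> s5
s5 --y--> s1
s1 --y--> s1
s1 --y--> s1
s1 --x--> s4
s4 --x--> s1
s1 --x--> s4
s4 --y--> s0
s0 --y--> s5
s5 --y--> s1
s1 --y--> s1
End in state s1, which is an accepting state.

accepted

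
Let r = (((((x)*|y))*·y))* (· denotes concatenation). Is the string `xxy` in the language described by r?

yes

Split into 1 piece xxy; each matches ((((x)*|y))*·y).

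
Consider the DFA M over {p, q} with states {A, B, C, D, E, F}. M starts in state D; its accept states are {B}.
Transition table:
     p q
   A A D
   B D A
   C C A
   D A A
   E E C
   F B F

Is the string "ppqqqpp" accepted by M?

rejected

D --p--> A
A --p--> A
A --q--> D
D --q--> A
A --q--> D
D --p--> A
A --p--> A
End in state A, which is not an accepting state.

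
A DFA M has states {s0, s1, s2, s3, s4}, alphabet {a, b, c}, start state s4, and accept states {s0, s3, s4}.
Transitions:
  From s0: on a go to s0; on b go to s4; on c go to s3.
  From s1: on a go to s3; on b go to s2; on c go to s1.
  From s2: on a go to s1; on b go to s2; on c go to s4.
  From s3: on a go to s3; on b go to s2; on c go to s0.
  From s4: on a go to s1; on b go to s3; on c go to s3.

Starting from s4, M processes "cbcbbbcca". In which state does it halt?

s3

s4 --c--> s3
s3 --b--> s2
s2 --c--> s4
s4 --b--> s3
s3 --b--> s2
s2 --b--> s2
s2 --c--> s4
s4 --c--> s3
s3 --a--> s3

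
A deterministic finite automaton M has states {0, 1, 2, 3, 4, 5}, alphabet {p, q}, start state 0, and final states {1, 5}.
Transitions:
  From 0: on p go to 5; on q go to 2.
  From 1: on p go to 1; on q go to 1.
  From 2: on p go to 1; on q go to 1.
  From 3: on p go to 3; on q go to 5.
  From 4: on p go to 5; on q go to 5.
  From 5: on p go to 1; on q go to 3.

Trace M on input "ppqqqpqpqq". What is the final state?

0 --p--> 5
5 --p--> 1
1 --q--> 1
1 --q--> 1
1 --q--> 1
1 --p--> 1
1 --q--> 1
1 --p--> 1
1 --q--> 1
1 --q--> 1

1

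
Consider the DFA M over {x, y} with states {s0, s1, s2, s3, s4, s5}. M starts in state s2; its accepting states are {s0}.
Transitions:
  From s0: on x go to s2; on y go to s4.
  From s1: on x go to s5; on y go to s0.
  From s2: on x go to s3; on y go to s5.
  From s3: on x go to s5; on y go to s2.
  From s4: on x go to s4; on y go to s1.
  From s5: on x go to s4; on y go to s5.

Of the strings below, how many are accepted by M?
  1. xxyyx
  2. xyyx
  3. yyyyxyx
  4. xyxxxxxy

0

xxyyx: rejected
xyyx: rejected
yyyyxyx: rejected
xyxxxxxy: rejected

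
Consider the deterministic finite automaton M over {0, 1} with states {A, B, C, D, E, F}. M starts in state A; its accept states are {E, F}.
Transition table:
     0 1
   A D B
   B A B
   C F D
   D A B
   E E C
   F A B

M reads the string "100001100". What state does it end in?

A --1--> B
B --0--> A
A --0--> D
D --0--> A
A --0--> D
D --1--> B
B --1--> B
B --0--> A
A --0--> D

D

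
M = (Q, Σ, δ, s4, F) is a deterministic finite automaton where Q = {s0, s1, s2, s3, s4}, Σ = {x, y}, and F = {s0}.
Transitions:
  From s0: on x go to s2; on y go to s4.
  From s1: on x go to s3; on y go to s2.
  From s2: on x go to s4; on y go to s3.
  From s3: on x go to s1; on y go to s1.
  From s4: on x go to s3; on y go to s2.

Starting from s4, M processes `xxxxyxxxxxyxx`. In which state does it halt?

s4 --x--> s3
s3 --x--> s1
s1 --x--> s3
s3 --x--> s1
s1 --y--> s2
s2 --x--> s4
s4 --x--> s3
s3 --x--> s1
s1 --x--> s3
s3 --x--> s1
s1 --y--> s2
s2 --x--> s4
s4 --x--> s3

s3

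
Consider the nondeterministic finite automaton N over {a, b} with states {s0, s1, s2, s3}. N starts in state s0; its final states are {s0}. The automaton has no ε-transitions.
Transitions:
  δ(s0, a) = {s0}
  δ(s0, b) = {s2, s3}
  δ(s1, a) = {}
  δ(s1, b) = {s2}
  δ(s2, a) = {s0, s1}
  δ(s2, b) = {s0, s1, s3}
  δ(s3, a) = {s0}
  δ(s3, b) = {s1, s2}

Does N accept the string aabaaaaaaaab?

Start: {s0}
read a: {s0}
read a: {s0}
read b: {s2, s3}
read a: {s0, s1}
read a: {s0}
read a: {s0}
read a: {s0}
read a: {s0}
read a: {s0}
read a: {s0}
read a: {s0}
read b: {s2, s3}
Reachable ∩ accepting = {} — empty.

rejected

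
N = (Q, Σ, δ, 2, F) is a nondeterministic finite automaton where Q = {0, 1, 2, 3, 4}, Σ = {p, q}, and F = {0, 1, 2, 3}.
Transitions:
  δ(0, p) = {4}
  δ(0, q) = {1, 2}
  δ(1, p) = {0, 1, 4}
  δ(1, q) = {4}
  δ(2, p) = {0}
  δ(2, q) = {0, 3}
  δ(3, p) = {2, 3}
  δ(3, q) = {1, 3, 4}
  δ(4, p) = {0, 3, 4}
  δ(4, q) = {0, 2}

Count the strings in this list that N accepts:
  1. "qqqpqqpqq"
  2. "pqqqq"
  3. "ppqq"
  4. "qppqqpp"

"qqqpqqpqq": accepted
"pqqqq": accepted
"ppqq": accepted
"qppqqpp": accepted

4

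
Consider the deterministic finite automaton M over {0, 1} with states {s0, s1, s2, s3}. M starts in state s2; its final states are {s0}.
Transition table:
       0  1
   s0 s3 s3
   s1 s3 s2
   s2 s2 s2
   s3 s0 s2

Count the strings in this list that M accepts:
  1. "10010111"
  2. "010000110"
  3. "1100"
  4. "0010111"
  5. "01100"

"10010111": rejected
"010000110": rejected
"1100": rejected
"0010111": rejected
"01100": rejected

0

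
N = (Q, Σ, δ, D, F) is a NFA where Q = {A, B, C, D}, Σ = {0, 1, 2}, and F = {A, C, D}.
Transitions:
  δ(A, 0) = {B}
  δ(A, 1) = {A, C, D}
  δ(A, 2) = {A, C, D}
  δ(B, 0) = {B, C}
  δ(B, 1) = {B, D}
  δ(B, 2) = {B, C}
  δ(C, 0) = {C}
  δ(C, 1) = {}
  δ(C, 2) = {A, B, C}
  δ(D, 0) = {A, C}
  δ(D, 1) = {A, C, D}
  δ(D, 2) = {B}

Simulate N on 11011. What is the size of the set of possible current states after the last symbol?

4

Start: {D}
read 1: {A, C, D}
read 1: {A, C, D}
read 0: {A, B, C}
read 1: {A, B, C, D}
read 1: {A, B, C, D}
Final reachable set {A, B, C, D} has 4 states.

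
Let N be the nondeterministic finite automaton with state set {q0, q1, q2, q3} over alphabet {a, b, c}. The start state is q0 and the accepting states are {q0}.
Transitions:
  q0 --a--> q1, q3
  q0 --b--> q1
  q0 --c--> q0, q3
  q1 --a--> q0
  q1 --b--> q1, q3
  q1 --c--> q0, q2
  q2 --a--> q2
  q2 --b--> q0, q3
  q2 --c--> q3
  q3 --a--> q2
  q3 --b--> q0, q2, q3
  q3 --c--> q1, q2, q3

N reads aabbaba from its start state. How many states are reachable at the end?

4

Start: {q0}
read a: {q1, q3}
read a: {q0, q2}
read b: {q0, q1, q3}
read b: {q0, q1, q2, q3}
read a: {q0, q1, q2, q3}
read b: {q0, q1, q2, q3}
read a: {q0, q1, q2, q3}
Final reachable set {q0, q1, q2, q3} has 4 states.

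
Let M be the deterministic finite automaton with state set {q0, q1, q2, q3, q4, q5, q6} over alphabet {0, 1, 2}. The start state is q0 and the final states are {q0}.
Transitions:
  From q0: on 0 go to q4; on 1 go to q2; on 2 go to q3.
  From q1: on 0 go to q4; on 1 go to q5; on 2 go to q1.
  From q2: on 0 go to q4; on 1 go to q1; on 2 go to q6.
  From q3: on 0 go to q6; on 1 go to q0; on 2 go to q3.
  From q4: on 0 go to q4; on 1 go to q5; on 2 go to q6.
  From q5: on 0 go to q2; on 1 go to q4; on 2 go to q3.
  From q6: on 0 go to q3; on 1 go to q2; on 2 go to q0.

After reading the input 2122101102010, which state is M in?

q0 --2--> q3
q3 --1--> q0
q0 --2--> q3
q3 --2--> q3
q3 --1--> q0
q0 --0--> q4
q4 --1--> q5
q5 --1--> q4
q4 --0--> q4
q4 --2--> q6
q6 --0--> q3
q3 --1--> q0
q0 --0--> q4

q4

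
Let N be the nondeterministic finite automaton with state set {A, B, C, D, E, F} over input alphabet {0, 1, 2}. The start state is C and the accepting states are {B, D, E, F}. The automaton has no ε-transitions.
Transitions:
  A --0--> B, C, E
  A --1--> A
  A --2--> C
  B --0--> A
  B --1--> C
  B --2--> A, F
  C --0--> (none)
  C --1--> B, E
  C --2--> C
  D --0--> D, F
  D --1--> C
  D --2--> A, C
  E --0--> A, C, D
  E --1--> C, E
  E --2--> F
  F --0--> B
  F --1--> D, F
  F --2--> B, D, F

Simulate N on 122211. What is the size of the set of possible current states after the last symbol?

6

Start: {C}
read 1: {B, E}
read 2: {A, F}
read 2: {B, C, D, F}
read 2: {A, B, C, D, F}
read 1: {A, B, C, D, E, F}
read 1: {A, B, C, D, E, F}
Final reachable set {A, B, C, D, E, F} has 6 states.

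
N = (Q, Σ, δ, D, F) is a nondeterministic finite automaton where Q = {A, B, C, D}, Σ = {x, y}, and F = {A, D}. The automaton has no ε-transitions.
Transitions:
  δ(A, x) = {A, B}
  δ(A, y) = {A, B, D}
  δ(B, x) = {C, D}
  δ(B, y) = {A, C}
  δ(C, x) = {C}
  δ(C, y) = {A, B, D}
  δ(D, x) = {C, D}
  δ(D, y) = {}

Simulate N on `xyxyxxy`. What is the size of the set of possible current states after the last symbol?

Start: {D}
read x: {C, D}
read y: {A, B, D}
read x: {A, B, C, D}
read y: {A, B, C, D}
read x: {A, B, C, D}
read x: {A, B, C, D}
read y: {A, B, C, D}
Final reachable set {A, B, C, D} has 4 states.

4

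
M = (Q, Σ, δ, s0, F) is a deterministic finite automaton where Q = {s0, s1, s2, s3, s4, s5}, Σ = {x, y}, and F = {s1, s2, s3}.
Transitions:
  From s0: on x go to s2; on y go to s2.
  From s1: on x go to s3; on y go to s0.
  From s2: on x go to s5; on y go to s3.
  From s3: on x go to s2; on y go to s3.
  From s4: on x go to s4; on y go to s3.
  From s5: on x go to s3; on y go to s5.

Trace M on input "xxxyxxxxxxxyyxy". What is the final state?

s0 --x--> s2
s2 --x--> s5
s5 --x--> s3
s3 --y--> s3
s3 --x--> s2
s2 --x--> s5
s5 --x--> s3
s3 --x--> s2
s2 --x--> s5
s5 --x--> s3
s3 --x--> s2
s2 --y--> s3
s3 --y--> s3
s3 --x--> s2
s2 --y--> s3

s3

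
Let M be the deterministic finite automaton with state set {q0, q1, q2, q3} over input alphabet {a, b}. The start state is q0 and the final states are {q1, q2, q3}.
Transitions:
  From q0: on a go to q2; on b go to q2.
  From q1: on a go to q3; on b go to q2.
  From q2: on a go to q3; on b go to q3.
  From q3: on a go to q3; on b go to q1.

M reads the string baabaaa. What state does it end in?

q0 --b--> q2
q2 --a--> q3
q3 --a--> q3
q3 --b--> q1
q1 --a--> q3
q3 --a--> q3
q3 --a--> q3

q3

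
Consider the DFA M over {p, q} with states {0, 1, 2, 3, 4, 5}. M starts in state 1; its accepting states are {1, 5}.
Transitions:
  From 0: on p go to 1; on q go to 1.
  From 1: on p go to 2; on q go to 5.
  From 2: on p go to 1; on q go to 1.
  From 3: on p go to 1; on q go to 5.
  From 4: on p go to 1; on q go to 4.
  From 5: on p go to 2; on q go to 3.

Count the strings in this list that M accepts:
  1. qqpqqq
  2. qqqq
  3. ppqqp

2

qqpqqq: accepted
qqqq: rejected
ppqqp: accepted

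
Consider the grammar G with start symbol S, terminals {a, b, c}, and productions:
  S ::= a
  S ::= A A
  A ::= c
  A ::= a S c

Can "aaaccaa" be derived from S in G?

no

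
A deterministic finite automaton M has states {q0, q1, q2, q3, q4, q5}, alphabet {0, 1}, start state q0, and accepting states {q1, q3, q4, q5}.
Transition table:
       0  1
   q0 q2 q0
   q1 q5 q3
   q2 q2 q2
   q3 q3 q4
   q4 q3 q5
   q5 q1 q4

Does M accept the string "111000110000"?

q0 --1--> q0
q0 --1--> q0
q0 --1--> q0
q0 --0--> q2
q2 --0--> q2
q2 --0--> q2
q2 --1--> q2
q2 --1--> q2
q2 --0--> q2
q2 --0--> q2
q2 --0--> q2
q2 --0--> q2
End in state q2, which is not an accepting state.

rejected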